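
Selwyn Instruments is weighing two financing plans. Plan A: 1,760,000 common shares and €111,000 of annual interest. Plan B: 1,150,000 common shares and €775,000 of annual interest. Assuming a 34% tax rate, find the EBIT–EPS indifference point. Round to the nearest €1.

€2,026,803

At indifference, (EBIT − 111,000)(1 − t)/1,760,000 = (EBIT − 775,000)(1 − t)/1,150,000.
Cancelling (1 − t) and cross-multiplying: 1,150,000·(EBIT − 111,000) = 1,760,000·(EBIT − 775,000).
EBIT × (1,760,000 − 1,150,000) = 775,000 × 1,760,000 − 111,000 × 1,150,000 = 1,236,350,000,000, so EBIT = 1,236,350,000,000 ÷ 610,000 = 2,026,803.28.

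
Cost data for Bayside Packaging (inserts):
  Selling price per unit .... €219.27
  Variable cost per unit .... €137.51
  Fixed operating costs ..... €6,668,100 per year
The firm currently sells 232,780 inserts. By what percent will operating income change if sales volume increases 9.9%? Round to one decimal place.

+15.2%

Contribution at this volume is 232,780 × €81.76 = €19,032,092.80.
EBIT = €19,032,092.80 − €6,668,100 = €12,363,992.80.
So DOL = total CM / EBIT = €19,032,092.80 / €12,363,992.80 = 1.5393.
%ΔEBIT = DOL × %ΔSales = 1.5393 × +9.9% = +15.2%.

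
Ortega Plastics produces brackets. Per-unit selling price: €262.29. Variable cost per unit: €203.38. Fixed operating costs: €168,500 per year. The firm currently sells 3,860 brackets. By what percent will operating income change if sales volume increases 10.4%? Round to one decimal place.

+40.2%

Contribution at this volume is 3,860 × €58.91 = €227,392.60.
EBIT = €227,392.60 − €168,500 = €58,892.60.
So DOL = total CM / EBIT = €227,392.60 / €58,892.60 = 3.8611.
Operating income changes by 3.8611 × +10.4% = +40.2%.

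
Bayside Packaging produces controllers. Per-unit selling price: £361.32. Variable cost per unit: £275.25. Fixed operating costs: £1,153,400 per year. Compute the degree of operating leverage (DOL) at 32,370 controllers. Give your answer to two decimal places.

At 32,370 units, contribution = 32,370 × £86.07 = £2,786,085.90.
Subtracting fixed costs: EBIT = £2,786,085.90 − £1,153,400 = £1,632,685.90.
So DOL = total CM / EBIT = £2,786,085.90 / £1,632,685.90 = 1.7064.

1.71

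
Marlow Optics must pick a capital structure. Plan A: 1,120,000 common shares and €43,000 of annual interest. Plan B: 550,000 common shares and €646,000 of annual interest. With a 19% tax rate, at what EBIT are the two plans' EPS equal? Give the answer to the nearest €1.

At indifference, (EBIT − 43,000)(1 − t)/1,120,000 = (EBIT − 646,000)(1 − t)/550,000.
Cancelling (1 − t) and cross-multiplying: 550,000·(EBIT − 43,000) = 1,120,000·(EBIT − 646,000).
Solving, EBIT = (646,000·1,120,000 − 43,000·550,000) / (1,120,000 − 550,000) = 699,870,000,000 / 570,000 = 1,227,842.11.

€1,227,842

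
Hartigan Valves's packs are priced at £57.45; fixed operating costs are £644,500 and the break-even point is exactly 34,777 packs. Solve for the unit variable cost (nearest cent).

At break-even, FC = Q × (P − VC), so P − VC = £644,500 ÷ 34,777 = £18.5324.
Variable cost per unit = £57.45 − £18.5324 = £38.92.

£38.92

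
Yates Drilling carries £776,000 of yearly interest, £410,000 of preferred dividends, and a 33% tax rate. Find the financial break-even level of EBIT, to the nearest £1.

Preferred dividends are paid after tax, so their pre-tax equivalent is £410,000 ÷ (1 − 0.33) = £611,940.30.
Financial break-even EBIT = interest + D_p ÷ (1 − t) = £776,000 + £611,940.30 = £1,387,940.30.

£1,387,940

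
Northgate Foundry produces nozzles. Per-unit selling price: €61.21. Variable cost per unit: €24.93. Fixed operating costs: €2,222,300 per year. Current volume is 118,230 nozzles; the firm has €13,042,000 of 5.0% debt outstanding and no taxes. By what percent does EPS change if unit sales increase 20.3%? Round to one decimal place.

+61.5%

At 118,230 units, contribution = 118,230 × €36.28 = €4,289,384.40.
Operating income = contribution − fixed costs = €4,289,384.40 − €2,222,300 = €2,067,084.40.
After interest of €652,100.00, pre-tax earnings = €1,414,984.40.
Degree of combined leverage = contribution ÷ (EBIT − I) = €4,289,384.40 ÷ €1,414,984.40 = 3.0314.
EPS therefore changes by 3.0314 × (+20.3%) = +61.5%.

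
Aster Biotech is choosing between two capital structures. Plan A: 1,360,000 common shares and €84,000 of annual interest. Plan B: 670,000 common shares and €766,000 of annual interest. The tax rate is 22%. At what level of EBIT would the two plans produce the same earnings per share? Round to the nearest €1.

At indifference, (EBIT − 84,000)(1 − t)/1,360,000 = (EBIT − 766,000)(1 − t)/670,000.
The (1 − t) factor cancels: (EBIT − 84,000) × 670,000 = (EBIT − 766,000) × 1,360,000.
Solving, EBIT = (766,000·1,360,000 − 84,000·670,000) / (1,360,000 − 670,000) = 985,480,000,000 / 690,000 = 1,428,231.88.

€1,428,232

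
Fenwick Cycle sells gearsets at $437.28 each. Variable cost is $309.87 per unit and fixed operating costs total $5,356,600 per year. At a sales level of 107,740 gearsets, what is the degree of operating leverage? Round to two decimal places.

Contribution at this volume is 107,740 × $127.41 = $13,727,153.40.
EBIT = $13,727,153.40 − $5,356,600 = $8,370,553.40.
So DOL = total CM / EBIT = $13,727,153.40 / $8,370,553.40 = 1.6399.

1.64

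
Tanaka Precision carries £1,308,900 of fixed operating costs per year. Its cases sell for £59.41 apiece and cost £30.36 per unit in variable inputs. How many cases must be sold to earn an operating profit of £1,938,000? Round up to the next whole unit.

Each unit contributes £59.41 − £30.36 = £29.05.
Units = (FC + target) / CM = (£1,308,900 + £1,938,000) / £29.05 = 111,769.36, so 111,770 cases.

111,770 cases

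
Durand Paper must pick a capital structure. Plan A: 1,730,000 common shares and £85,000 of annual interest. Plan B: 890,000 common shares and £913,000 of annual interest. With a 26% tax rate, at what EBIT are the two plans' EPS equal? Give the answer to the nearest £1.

Set EPS_A = EPS_B: (EBIT − £85,000)(1 − 0.26) ÷ 1,730,000 = (EBIT − £913,000)(1 − 0.26) ÷ 890,000.
The (1 − t) factor cancels: (EBIT − 85,000) × 890,000 = (EBIT − 913,000) × 1,730,000.
Solving, EBIT = (913,000·1,730,000 − 85,000·890,000) / (1,730,000 − 890,000) = 1,503,840,000,000 / 840,000 = 1,790,285.71.

£1,790,286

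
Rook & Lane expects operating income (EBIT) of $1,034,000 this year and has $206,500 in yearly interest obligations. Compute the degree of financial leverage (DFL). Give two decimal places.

1.25

Annual interest charges come to $206,500.00.
Degree of financial leverage = EBIT / (EBIT − interest) = $1,034,000 / $827,500.00 = 1.2495.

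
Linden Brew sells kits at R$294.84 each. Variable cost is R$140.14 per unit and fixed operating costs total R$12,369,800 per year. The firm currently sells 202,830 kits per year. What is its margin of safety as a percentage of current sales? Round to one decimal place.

Contribution margin per unit = R$294.84 − R$140.14 = R$154.70. Break-even units = R$12,369,800 ÷ R$154.70 = 79,959.92; break-even revenue = 79,959.92 × R$294.84 = R$23,575,383.53.
Actual sales revenue = 202,830 × R$294.84 = R$59,802,397.20.
Margin of safety = (R$59,802,397.20 − R$23,575,383.53) ÷ R$59,802,397.20 = 60.6%.

60.6%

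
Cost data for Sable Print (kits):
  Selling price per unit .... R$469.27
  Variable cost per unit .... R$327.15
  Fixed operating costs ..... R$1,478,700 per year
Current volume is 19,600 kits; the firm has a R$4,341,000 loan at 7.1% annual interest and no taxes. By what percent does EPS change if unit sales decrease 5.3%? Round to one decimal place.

At 19,600 units, contribution = 19,600 × R$142.12 = R$2,785,552.00.
Subtracting fixed costs: EBIT = R$2,785,552.00 − R$1,478,700 = R$1,306,852.00.
Interest = R$308,211.00, so EBIT − I = R$998,641.00.
Degree of combined leverage = contribution ÷ (EBIT − I) = R$2,785,552.00 ÷ R$998,641.00 = 2.7893.
EPS therefore changes by 2.7893 × (-5.3%) = -14.8%.

-14.8%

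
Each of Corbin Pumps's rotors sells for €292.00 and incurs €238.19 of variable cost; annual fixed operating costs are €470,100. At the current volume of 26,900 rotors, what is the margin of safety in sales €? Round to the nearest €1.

Each unit contributes €292.00 − €238.19 = €53.81. Break-even units = €470,100 ÷ €53.81 = 8,736.29; break-even revenue = 8,736.29 × €292.00 = €2,550,997.96.
Actual sales revenue = 26,900 × €292.00 = €7,854,800.00.
Margin of safety = €7,854,800.00 − €2,550,997.96 = €5,303,802.

€5,303,802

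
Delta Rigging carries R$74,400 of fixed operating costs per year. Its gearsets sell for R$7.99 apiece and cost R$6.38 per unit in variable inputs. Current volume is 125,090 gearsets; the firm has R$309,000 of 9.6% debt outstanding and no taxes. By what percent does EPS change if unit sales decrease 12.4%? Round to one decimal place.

-25.7%

Contribution at this volume is 125,090 × R$1.61 = R$201,394.90.
Subtracting fixed costs: EBIT = R$201,394.90 − R$74,400 = R$126,994.90.
Interest = R$29,664.00, so EBIT − I = R$97,330.90.
Degree of combined leverage = contribution ÷ (EBIT − I) = R$201,394.90 ÷ R$97,330.90 = 2.0692.
EPS therefore changes by 2.0692 × (-12.4%) = -25.7%.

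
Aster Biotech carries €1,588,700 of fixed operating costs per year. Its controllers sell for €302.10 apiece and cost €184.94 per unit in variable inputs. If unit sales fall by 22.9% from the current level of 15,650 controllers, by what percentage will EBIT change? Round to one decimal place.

At 15,650 units, contribution = 15,650 × €117.16 = €1,833,554.00.
Subtracting fixed costs: EBIT = €1,833,554.00 − €1,588,700 = €244,854.00.
Degree of operating leverage = €1,833,554.00 / €244,854.00 = 7.4884.
So EBIT moves 7.4884 × (-22.9%) = -171.5%.

-171.5%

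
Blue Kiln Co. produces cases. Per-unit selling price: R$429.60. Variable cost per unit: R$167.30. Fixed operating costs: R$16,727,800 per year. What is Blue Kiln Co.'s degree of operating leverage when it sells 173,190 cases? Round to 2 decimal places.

At 173,190 units, contribution = 173,190 × R$262.30 = R$45,427,737.00.
EBIT = R$45,427,737.00 − R$16,727,800 = R$28,699,937.00.
Degree of operating leverage = R$45,427,737.00 / R$28,699,937.00 = 1.5829.

1.58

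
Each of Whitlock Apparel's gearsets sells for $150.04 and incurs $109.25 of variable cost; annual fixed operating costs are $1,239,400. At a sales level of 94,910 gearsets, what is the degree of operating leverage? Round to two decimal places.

1.47

Total contribution margin = 94,910 × $40.79 = $3,871,378.90.
Subtracting fixed costs: EBIT = $3,871,378.90 − $1,239,400 = $2,631,978.90.
So DOL = total CM / EBIT = $3,871,378.90 / $2,631,978.90 = 1.4709.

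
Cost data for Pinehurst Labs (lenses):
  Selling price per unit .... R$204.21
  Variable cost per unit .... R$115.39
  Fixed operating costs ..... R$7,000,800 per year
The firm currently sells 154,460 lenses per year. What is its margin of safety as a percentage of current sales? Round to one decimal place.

49.0%

Each unit contributes R$204.21 − R$115.39 = R$88.82. Break-even units = R$7,000,800 ÷ R$88.82 = 78,820.09; break-even revenue = 78,820.09 × R$204.21 = R$16,095,849.67.
Current sales = 154,460 × R$204.21 = R$31,542,276.60.
Margin of safety = (R$31,542,276.60 − R$16,095,849.67) ÷ R$31,542,276.60 = 49.0%.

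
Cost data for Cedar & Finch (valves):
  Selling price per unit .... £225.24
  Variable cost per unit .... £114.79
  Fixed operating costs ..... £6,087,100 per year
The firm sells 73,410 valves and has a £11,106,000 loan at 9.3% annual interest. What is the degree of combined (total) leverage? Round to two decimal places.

8.21

At 73,410 units, contribution = 73,410 × £110.45 = £8,108,134.50.
Operating income = contribution − fixed costs = £8,108,134.50 − £6,087,100 = £2,021,034.50. Interest = £1,032,858.00.
DOL = £8,108,134.50 ÷ £2,021,034.50 = 4.0119; DFL = £2,021,034.50 ÷ £988,176.50 = 2.0452.
DCL = DOL × DFL = 4.0119 × 2.0452 = 8.2051.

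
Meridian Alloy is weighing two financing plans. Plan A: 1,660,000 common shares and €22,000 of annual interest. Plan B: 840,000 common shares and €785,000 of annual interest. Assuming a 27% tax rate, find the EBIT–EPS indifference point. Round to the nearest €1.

At indifference, (EBIT − 22,000)(1 − t)/1,660,000 = (EBIT − 785,000)(1 − t)/840,000.
The (1 − t) factor cancels: (EBIT − 22,000) × 840,000 = (EBIT − 785,000) × 1,660,000.
Solving, EBIT = (785,000·1,660,000 − 22,000·840,000) / (1,660,000 − 840,000) = 1,284,620,000,000 / 820,000 = 1,566,609.76.

€1,566,610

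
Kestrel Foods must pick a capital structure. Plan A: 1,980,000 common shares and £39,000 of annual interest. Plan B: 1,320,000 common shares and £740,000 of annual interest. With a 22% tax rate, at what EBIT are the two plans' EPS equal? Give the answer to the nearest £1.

Set EPS_A = EPS_B: (EBIT − £39,000)(1 − 0.22) ÷ 1,980,000 = (EBIT − £740,000)(1 − 0.22) ÷ 1,320,000.
The (1 − t) factor cancels: (EBIT − 39,000) × 1,320,000 = (EBIT − 740,000) × 1,980,000.
Solving, EBIT = (740,000·1,980,000 − 39,000·1,320,000) / (1,980,000 − 1,320,000) = 1,413,720,000,000 / 660,000 = 2,142,000.00.

£2,142,000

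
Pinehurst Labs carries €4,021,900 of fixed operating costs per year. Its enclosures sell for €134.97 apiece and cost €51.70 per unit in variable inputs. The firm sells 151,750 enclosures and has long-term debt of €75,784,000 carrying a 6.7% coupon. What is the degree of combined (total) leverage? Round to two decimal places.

3.57

At 151,750 units, contribution = 151,750 × €83.27 = €12,636,222.50.
Operating income = contribution − fixed costs = €12,636,222.50 − €4,021,900 = €8,614,322.50. Interest = €5,077,528.00.
DOL = €12,636,222.50 ÷ €8,614,322.50 = 1.4669; DFL = €8,614,322.50 ÷ €3,536,794.50 = 2.4356.
Combined leverage = 1.4669 × 2.4356 = 3.5728.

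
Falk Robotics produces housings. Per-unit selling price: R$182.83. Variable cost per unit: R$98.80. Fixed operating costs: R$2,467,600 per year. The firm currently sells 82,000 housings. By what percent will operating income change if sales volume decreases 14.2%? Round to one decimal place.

-22.1%

Contribution at this volume is 82,000 × R$84.03 = R$6,890,460.00.
Subtracting fixed costs: EBIT = R$6,890,460.00 − R$2,467,600 = R$4,422,860.00.
So DOL = total CM / EBIT = R$6,890,460.00 / R$4,422,860.00 = 1.5579.
Operating income changes by 1.5579 × -14.2% = -22.1%.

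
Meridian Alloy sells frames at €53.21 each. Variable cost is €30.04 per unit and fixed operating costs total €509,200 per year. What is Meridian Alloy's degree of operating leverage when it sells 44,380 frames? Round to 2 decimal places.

1.98

Total contribution margin = 44,380 × €23.17 = €1,028,284.60.
Operating income = contribution − fixed costs = €1,028,284.60 − €509,200 = €519,084.60.
Degree of operating leverage = €1,028,284.60 / €519,084.60 = 1.9810.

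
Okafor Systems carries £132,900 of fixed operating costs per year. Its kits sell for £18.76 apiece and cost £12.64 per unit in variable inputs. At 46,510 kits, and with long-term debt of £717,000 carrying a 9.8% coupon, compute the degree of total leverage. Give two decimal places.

3.49

Contribution at this volume is 46,510 × £6.12 = £284,641.20.
Subtracting fixed costs: EBIT = £284,641.20 − £132,900 = £151,741.20. Interest = £70,266.00.
DOL = £284,641.20 ÷ £151,741.20 = 1.8758; DFL = £151,741.20 ÷ £81,475.20 = 1.8624.
DCL = DOL × DFL = 1.8758 × 1.8624 = 3.4935.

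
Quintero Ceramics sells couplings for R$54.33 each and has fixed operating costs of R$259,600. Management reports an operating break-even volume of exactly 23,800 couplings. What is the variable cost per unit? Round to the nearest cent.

At break-even, FC = Q × (P − VC), so P − VC = R$259,600 ÷ 23,800 = R$10.9076.
Variable cost per unit = R$54.33 − R$10.9076 = R$43.42.

R$43.42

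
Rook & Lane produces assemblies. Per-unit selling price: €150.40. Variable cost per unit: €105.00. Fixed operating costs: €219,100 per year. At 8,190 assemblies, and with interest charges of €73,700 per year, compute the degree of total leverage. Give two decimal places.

4.71

Total contribution margin = 8,190 × €45.40 = €371,826.00.
Operating income = contribution − fixed costs = €371,826.00 − €219,100 = €152,726.00. Interest = €73,700.00, so EBIT − I = €79,026.00.
DCL = contribution ÷ (EBIT − I) = €371,826.00 ÷ €79,026.00 = 4.7051.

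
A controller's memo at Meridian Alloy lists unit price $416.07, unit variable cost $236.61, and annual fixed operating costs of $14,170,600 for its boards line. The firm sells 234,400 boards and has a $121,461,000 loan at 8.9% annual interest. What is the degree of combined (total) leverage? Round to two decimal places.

At 234,400 units, contribution = 234,400 × $179.46 = $42,065,424.00.
EBIT = $42,065,424.00 − $14,170,600 = $27,894,824.00. Interest = $10,810,029.00, so EBIT − I = $17,084,795.00.
DCL = contribution ÷ (EBIT − I) = $42,065,424.00 ÷ $17,084,795.00 = 2.4622.

2.46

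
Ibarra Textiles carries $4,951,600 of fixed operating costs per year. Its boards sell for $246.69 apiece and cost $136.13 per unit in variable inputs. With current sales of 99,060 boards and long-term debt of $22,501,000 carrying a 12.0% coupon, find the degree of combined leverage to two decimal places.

3.32

Contribution at this volume is 99,060 × $110.56 = $10,952,073.60.
Operating income = contribution − fixed costs = $10,952,073.60 − $4,951,600 = $6,000,473.60. Interest = $2,700,120.00.
DOL = $10,952,073.60 ÷ $6,000,473.60 = 1.8252; DFL = $6,000,473.60 ÷ $3,300,353.60 = 1.8181.
DCL = DOL × DFL = 1.8252 × 1.8181 = 3.3184.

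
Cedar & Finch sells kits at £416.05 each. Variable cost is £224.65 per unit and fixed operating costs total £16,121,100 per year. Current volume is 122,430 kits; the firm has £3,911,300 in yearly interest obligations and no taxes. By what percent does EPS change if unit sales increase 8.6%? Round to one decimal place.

Contribution at this volume is 122,430 × £191.40 = £23,433,102.00.
Operating income = contribution − fixed costs = £23,433,102.00 − £16,121,100 = £7,312,002.00.
Interest = £3,911,300.00, so EBIT − I = £3,400,702.00.
Degree of combined leverage = contribution ÷ (EBIT − I) = £23,433,102.00 ÷ £3,400,702.00 = 6.8907.
EPS therefore changes by 6.8907 × (+8.6%) = +59.3%.

+59.3%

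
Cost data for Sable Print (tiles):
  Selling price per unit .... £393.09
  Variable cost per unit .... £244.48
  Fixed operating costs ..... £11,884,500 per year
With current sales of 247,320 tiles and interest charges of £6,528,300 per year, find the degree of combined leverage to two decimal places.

Total contribution margin = 247,320 × £148.61 = £36,754,225.20.
Operating income = contribution − fixed costs = £36,754,225.20 − £11,884,500 = £24,869,725.20. Interest = £6,528,300.00, so EBIT − I = £18,341,425.20.
DCL = contribution ÷ (EBIT − I) = £36,754,225.20 ÷ £18,341,425.20 = 2.0039.

2.00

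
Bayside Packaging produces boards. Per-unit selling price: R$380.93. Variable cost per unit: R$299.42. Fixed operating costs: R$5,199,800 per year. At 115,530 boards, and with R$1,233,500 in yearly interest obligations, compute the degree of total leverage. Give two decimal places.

At 115,530 units, contribution = 115,530 × R$81.51 = R$9,416,850.30.
EBIT = R$9,416,850.30 − R$5,199,800 = R$4,217,050.30. Interest = R$1,233,500.00, so EBIT − I = R$2,983,550.30.
DCL = contribution ÷ (EBIT − I) = R$9,416,850.30 ÷ R$2,983,550.30 = 3.1563.

3.16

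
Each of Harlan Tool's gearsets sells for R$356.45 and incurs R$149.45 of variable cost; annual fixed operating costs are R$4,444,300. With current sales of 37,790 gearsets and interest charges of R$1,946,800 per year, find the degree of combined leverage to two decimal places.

5.46

Contribution at this volume is 37,790 × R$207.00 = R$7,822,530.00.
Subtracting fixed costs: EBIT = R$7,822,530.00 − R$4,444,300 = R$3,378,230.00. Interest = R$1,946,800.00, so EBIT − I = R$1,431,430.00.
Degree of total leverage = total CM / (EBIT − interest) = R$7,822,530.00 / R$1,431,430.00 = 5.4648.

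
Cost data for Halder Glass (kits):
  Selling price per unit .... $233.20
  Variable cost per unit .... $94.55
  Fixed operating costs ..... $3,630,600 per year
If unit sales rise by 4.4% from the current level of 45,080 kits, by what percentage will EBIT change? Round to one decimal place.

+10.5%

At 45,080 units, contribution = 45,080 × $138.65 = $6,250,342.00.
Operating income = contribution − fixed costs = $6,250,342.00 − $3,630,600 = $2,619,742.00.
So DOL = total CM / EBIT = $6,250,342.00 / $2,619,742.00 = 2.3859.
So EBIT moves 2.3859 × (+4.4%) = +10.5%.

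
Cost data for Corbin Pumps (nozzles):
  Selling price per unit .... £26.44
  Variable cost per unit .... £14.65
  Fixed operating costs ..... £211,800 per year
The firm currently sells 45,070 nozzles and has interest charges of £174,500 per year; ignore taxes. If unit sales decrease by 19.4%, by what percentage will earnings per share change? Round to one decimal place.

-71.1%

Contribution at this volume is 45,070 × £11.79 = £531,375.30.
Operating income = contribution − fixed costs = £531,375.30 − £211,800 = £319,575.30.
Interest = £174,500.00, so EBIT − I = £145,075.30.
Degree of combined leverage = contribution ÷ (EBIT − I) = £531,375.30 ÷ £145,075.30 = 3.6628.
EPS therefore changes by 3.6628 × (-19.4%) = -71.1%.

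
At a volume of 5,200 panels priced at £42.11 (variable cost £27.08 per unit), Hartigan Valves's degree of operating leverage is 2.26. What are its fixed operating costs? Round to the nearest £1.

At 5,200 units, contribution = 5,200 × £15.03 = £78,156.00.
DOL = contribution / EBIT, so EBIT = £78,156.00 / 2.26 = £34,582.30.
And FC = contribution − EBIT = £78,156.00 − £34,582.30 = £43,574.

£43,574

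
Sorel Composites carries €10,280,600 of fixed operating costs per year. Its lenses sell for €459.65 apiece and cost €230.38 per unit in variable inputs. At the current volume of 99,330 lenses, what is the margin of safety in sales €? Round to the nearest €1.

Each unit contributes €459.65 − €230.38 = €229.27. Break-even units = €10,280,600 ÷ €229.27 = 44,840.58; break-even revenue = 44,840.58 × €459.65 = €20,610,973.04.
Actual sales revenue = 99,330 × €459.65 = €45,657,034.50.
Margin of safety = €45,657,034.50 − €20,610,973.04 = €25,046,061.

€25,046,061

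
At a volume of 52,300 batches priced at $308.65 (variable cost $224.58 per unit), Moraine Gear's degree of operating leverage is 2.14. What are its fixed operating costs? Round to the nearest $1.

Contribution at this volume is 52,300 × $84.07 = $4,396,861.00.
Since DOL = CM ÷ EBIT, EBIT = $4,396,861.00 ÷ 2.14 = $2,054,607.94.
Fixed costs = CM − EBIT = $4,396,861.00 − $2,054,607.94 = $2,342,253.

$2,342,253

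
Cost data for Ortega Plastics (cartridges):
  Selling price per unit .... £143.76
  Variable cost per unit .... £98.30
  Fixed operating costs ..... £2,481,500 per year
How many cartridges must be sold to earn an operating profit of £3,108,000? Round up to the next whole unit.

122,955 cartridges

Unit CM = price − variable cost = £143.76 − £98.30 = £45.46.
Need Q such that Q × £45.46 − £2,481,500 = £3,108,000, i.e. Q = £5,589,500 / £45.46 = 122,954.25 → 122,955.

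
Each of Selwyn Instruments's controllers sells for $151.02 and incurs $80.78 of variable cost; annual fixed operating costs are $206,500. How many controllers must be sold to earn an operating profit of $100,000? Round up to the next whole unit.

4,364 controllers

Contribution margin per unit = $151.02 − $80.78 = $70.24.
Required volume = (fixed costs + target profit) ÷ CM = ($206,500 + $100,000) ÷ $70.24 = 4,363.61, so 4,364 controllers.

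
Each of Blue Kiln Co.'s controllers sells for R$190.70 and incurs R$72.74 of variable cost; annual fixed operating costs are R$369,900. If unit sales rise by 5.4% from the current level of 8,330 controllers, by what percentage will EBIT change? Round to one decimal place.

At 8,330 units, contribution = 8,330 × R$117.96 = R$982,606.80.
Operating income = contribution − fixed costs = R$982,606.80 − R$369,900 = R$612,706.80.
So DOL = total CM / EBIT = R$982,606.80 / R$612,706.80 = 1.6037.
So EBIT moves 1.6037 × (+5.4%) = +8.7%.

+8.7%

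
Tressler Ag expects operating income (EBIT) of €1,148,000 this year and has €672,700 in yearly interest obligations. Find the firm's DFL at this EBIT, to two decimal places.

Annual interest charges come to €672,700.00.
DFL = EBIT ÷ (EBIT − I) = €1,148,000 ÷ (€1,148,000 − €672,700.00) = €1,148,000 ÷ €475,300.00 = 2.4153.

2.42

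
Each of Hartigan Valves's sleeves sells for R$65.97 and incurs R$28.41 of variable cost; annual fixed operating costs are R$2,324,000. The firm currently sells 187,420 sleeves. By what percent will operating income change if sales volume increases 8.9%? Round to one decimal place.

Total contribution margin = 187,420 × R$37.56 = R$7,039,495.20.
Subtracting fixed costs: EBIT = R$7,039,495.20 − R$2,324,000 = R$4,715,495.20.
DOL = contribution ÷ EBIT = R$7,039,495.20 ÷ R$4,715,495.20 = 1.4928.
%ΔEBIT = DOL × %ΔSales = 1.4928 × +8.9% = +13.3%.

+13.3%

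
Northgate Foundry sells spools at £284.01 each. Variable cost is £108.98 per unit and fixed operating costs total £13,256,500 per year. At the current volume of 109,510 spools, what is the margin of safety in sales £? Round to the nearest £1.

Each unit contributes £284.01 − £108.98 = £175.03. Break-even units = £13,256,500 ÷ £175.03 = 75,738.44; break-even revenue = 75,738.44 × £284.01 = £21,510,475.72.
Actual sales revenue = 109,510 × £284.01 = £31,101,935.10.
Margin of safety = £31,101,935.10 − £21,510,475.72 = £9,591,459.

£9,591,459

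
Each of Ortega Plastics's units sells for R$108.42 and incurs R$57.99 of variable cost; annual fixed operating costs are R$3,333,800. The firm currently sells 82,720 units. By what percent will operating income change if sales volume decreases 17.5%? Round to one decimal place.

At 82,720 units, contribution = 82,720 × R$50.43 = R$4,171,569.60.
EBIT = R$4,171,569.60 − R$3,333,800 = R$837,769.60.
DOL = contribution ÷ EBIT = R$4,171,569.60 ÷ R$837,769.60 = 4.9794.
%ΔEBIT = DOL × %ΔSales = 4.9794 × -17.5% = -87.1%.

-87.1%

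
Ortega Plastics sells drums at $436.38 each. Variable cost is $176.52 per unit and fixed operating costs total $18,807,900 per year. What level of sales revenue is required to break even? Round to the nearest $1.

$31,583,897

CM per unit = $436.38 − $176.52 = $259.86; CM ratio = $259.86 / $436.38 = 0.5955.
Break-even revenue = fixed costs × price ÷ CM = $18,807,900 × $436.38 ÷ $259.86 = $31,583,897.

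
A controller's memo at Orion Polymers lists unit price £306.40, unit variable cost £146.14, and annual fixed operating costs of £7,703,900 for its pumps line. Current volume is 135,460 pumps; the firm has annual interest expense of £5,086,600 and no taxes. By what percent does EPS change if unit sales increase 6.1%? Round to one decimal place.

Contribution at this volume is 135,460 × £160.26 = £21,708,819.60.
EBIT = £21,708,819.60 − £7,703,900 = £14,004,919.60.
After interest of £5,086,600.00, pre-tax earnings = £8,918,319.60.
DCL = total CM / (EBIT − I) = £21,708,819.60 / £8,918,319.60 = 2.4342.
%ΔEPS = DCL × %ΔSales = 2.4342 × +6.1% = +14.8%.

+14.8%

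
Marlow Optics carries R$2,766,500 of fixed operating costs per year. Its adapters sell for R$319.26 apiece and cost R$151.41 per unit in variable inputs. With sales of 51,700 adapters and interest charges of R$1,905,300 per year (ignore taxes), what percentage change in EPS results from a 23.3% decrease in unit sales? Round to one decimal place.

-50.5%

Total contribution margin = 51,700 × R$167.85 = R$8,677,845.00.
Operating income = contribution − fixed costs = R$8,677,845.00 − R$2,766,500 = R$5,911,345.00.
After interest of R$1,905,300.00, pre-tax earnings = R$4,006,045.00.
Degree of combined leverage = contribution ÷ (EBIT − I) = R$8,677,845.00 ÷ R$4,006,045.00 = 2.1662.
EPS therefore changes by 2.1662 × (-23.3%) = -50.5%.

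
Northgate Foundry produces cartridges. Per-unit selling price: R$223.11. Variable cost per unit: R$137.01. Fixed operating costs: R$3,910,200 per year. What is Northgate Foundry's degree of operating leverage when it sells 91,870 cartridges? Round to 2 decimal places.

1.98

At 91,870 units, contribution = 91,870 × R$86.10 = R$7,910,007.00.
Operating income = contribution − fixed costs = R$7,910,007.00 − R$3,910,200 = R$3,999,807.00.
So DOL = total CM / EBIT = R$7,910,007.00 / R$3,999,807.00 = 1.9776.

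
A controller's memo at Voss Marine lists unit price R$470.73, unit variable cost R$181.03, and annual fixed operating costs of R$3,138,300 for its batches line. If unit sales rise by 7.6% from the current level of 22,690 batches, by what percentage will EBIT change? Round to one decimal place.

Total contribution margin = 22,690 × R$289.70 = R$6,573,293.00.
Operating income = contribution − fixed costs = R$6,573,293.00 − R$3,138,300 = R$3,434,993.00.
Degree of operating leverage = R$6,573,293.00 / R$3,434,993.00 = 1.9136.
%ΔEBIT = DOL × %ΔSales = 1.9136 × +7.6% = +14.5%.

+14.5%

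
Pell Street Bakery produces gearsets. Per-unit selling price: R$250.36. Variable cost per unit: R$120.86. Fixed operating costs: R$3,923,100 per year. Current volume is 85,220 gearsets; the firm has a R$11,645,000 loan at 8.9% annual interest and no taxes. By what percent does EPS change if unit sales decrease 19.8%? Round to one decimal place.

-36.0%

Contribution at this volume is 85,220 × R$129.50 = R$11,035,990.00.
EBIT = R$11,035,990.00 − R$3,923,100 = R$7,112,890.00.
After interest of R$1,036,405.00, pre-tax earnings = R$6,076,485.00.
DCL = total CM / (EBIT − I) = R$11,035,990.00 / R$6,076,485.00 = 1.8162.
%ΔEPS = DCL × %ΔSales = 1.8162 × -19.8% = -36.0%.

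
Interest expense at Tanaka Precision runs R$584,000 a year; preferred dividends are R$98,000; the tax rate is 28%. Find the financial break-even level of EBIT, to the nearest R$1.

Preferred dividends are paid after tax, so their pre-tax equivalent is R$98,000 ÷ (1 − 0.28) = R$136,111.11.
Financial break-even EBIT = interest + D_p ÷ (1 − t) = R$584,000 + R$136,111.11 = R$720,111.11.

R$720,111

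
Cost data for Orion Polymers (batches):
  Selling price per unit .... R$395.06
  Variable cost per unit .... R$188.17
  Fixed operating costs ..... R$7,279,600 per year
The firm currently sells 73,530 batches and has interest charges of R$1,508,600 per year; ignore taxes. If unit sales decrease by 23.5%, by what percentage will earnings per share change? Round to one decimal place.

At 73,530 units, contribution = 73,530 × R$206.89 = R$15,212,621.70.
Subtracting fixed costs: EBIT = R$15,212,621.70 − R$7,279,600 = R$7,933,021.70.
Interest = R$1,508,600.00, so EBIT − I = R$6,424,421.70.
Degree of combined leverage = contribution ÷ (EBIT − I) = R$15,212,621.70 ÷ R$6,424,421.70 = 2.3679.
%ΔEPS = DCL × %ΔSales = 2.3679 × -23.5% = -55.6%.

-55.6%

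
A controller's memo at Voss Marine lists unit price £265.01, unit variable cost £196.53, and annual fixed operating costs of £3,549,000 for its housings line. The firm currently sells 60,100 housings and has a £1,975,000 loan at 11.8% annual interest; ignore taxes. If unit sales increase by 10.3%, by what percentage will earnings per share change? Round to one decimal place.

At 60,100 units, contribution = 60,100 × £68.48 = £4,115,648.00.
Subtracting fixed costs: EBIT = £4,115,648.00 − £3,549,000 = £566,648.00.
Interest = £233,050.00, so EBIT − I = £333,598.00.
DCL = total CM / (EBIT − I) = £4,115,648.00 / £333,598.00 = 12.3371.
%ΔEPS = DCL × %ΔSales = 12.3371 × +10.3% = +127.1%.

+127.1%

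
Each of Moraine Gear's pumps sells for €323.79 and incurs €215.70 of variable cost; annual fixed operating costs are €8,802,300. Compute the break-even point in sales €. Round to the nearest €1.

€26,367,811

Contribution margin per unit = €323.79 − €215.70 = €108.09, a CM ratio of €108.09 ÷ €323.79 = 0.3338.
Break-even revenue = fixed costs × price ÷ CM = €8,802,300 × €323.79 ÷ €108.09 = €26,367,811.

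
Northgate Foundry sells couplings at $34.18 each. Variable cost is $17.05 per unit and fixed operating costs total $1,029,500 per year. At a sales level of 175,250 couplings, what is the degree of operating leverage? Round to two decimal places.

1.52

Contribution at this volume is 175,250 × $17.13 = $3,002,032.50.
EBIT = $3,002,032.50 − $1,029,500 = $1,972,532.50.
Degree of operating leverage = $3,002,032.50 / $1,972,532.50 = 1.5219.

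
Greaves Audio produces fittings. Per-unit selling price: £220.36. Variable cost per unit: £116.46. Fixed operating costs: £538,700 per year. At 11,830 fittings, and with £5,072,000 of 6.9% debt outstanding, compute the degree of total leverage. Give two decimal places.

3.61

Total contribution margin = 11,830 × £103.90 = £1,229,137.00.
Subtracting fixed costs: EBIT = £1,229,137.00 − £538,700 = £690,437.00. Interest = £349,968.00, so EBIT − I = £340,469.00.
Degree of total leverage = total CM / (EBIT − interest) = £1,229,137.00 / £340,469.00 = 3.6101.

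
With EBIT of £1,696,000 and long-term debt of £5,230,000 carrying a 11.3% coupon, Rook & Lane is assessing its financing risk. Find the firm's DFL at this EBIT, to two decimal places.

Annual interest charges come to £590,990.00.
Degree of financial leverage = EBIT / (EBIT − interest) = £1,696,000 / £1,105,010.00 = 1.5348.

1.53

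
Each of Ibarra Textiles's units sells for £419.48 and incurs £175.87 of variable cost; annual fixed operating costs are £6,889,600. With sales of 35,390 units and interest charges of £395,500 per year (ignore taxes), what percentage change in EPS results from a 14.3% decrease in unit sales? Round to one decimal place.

At 35,390 units, contribution = 35,390 × £243.61 = £8,621,357.90.
Subtracting fixed costs: EBIT = £8,621,357.90 − £6,889,600 = £1,731,757.90.
After interest of £395,500.00, pre-tax earnings = £1,336,257.90.
DCL = total CM / (EBIT − I) = £8,621,357.90 / £1,336,257.90 = 6.4519.
EPS therefore changes by 6.4519 × (-14.3%) = -92.3%.

-92.3%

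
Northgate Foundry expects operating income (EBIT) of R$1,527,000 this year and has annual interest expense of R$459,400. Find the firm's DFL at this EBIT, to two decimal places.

1.43

Interest = R$459,400.00.
DFL = EBIT ÷ (EBIT − I) = R$1,527,000 ÷ (R$1,527,000 − R$459,400.00) = R$1,527,000 ÷ R$1,067,600.00 = 1.4303.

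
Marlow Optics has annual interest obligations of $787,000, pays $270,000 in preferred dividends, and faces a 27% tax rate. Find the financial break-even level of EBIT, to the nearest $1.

$1,156,863

Grossing the preferred dividend up to pre-tax terms: $270,000 / (1 − 0.27) = $369,863.01.
EPS = 0 when EBIT covers interest plus the pre-tax preferred burden: $787,000 + $369,863.01 = $1,156,863.01.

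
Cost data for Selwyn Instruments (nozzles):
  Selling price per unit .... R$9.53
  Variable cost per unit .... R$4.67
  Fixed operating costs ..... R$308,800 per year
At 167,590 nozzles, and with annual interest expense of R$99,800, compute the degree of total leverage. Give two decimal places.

At 167,590 units, contribution = 167,590 × R$4.86 = R$814,487.40.
Subtracting fixed costs: EBIT = R$814,487.40 − R$308,800 = R$505,687.40. Interest = R$99,800.00, so EBIT − I = R$405,887.40.
Degree of total leverage = total CM / (EBIT − interest) = R$814,487.40 / R$405,887.40 = 2.0067.

2.01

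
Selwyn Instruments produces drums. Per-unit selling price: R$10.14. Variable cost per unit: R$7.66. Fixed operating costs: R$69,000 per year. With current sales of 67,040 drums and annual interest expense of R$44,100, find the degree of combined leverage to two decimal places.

Total contribution margin = 67,040 × R$2.48 = R$166,259.20.
EBIT = R$166,259.20 − R$69,000 = R$97,259.20. Interest = R$44,100.00.
DOL = R$166,259.20 ÷ R$97,259.20 = 1.7094; DFL = R$97,259.20 ÷ R$53,159.20 = 1.8296.
DCL = DOL × DFL = 1.7094 × 1.8296 = 3.1275.

3.13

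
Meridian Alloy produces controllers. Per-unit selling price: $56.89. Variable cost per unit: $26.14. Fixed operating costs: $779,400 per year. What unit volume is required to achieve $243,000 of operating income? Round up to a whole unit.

33,249 controllers

Contribution margin per unit = $56.89 − $26.14 = $30.75.
Required volume = (fixed costs + target profit) ÷ CM = ($779,400 + $243,000) ÷ $30.75 = 33,248.78, so 33,249 controllers.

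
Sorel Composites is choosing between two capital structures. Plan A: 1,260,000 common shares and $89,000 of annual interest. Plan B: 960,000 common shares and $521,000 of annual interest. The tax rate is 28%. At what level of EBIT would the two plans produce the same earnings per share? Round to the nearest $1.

Set EPS_A = EPS_B: (EBIT − $89,000)(1 − 0.28) ÷ 1,260,000 = (EBIT − $521,000)(1 − 0.28) ÷ 960,000.
The (1 − t) factor cancels: (EBIT − 89,000) × 960,000 = (EBIT − 521,000) × 1,260,000.
EBIT × (1,260,000 − 960,000) = 521,000 × 1,260,000 − 89,000 × 960,000 = 571,020,000,000, so EBIT = 571,020,000,000 ÷ 300,000 = 1,903,400.00.

$1,903,400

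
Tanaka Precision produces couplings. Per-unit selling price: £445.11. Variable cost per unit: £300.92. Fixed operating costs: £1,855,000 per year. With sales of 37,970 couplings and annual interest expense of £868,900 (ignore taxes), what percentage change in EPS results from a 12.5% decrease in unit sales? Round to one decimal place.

-24.9%

At 37,970 units, contribution = 37,970 × £144.19 = £5,474,894.30.
Operating income = contribution − fixed costs = £5,474,894.30 − £1,855,000 = £3,619,894.30.
Interest = £868,900.00, so EBIT − I = £2,750,994.30.
Degree of combined leverage = contribution ÷ (EBIT − I) = £5,474,894.30 ÷ £2,750,994.30 = 1.9902.
EPS therefore changes by 1.9902 × (-12.5%) = -24.9%.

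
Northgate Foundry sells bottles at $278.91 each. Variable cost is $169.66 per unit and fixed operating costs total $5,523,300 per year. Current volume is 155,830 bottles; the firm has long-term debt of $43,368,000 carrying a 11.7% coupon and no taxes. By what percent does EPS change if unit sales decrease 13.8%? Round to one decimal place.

Total contribution margin = 155,830 × $109.25 = $17,024,427.50.
EBIT = $17,024,427.50 − $5,523,300 = $11,501,127.50.
Interest = $5,074,056.00, so EBIT − I = $6,427,071.50.
Degree of combined leverage = contribution ÷ (EBIT − I) = $17,024,427.50 ÷ $6,427,071.50 = 2.6489.
EPS therefore changes by 2.6489 × (-13.8%) = -36.6%.

-36.6%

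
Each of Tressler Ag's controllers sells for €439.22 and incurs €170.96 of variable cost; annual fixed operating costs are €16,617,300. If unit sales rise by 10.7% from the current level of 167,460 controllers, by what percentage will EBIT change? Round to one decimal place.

+17.0%

At 167,460 units, contribution = 167,460 × €268.26 = €44,922,819.60.
Subtracting fixed costs: EBIT = €44,922,819.60 − €16,617,300 = €28,305,519.60.
DOL = contribution ÷ EBIT = €44,922,819.60 ÷ €28,305,519.60 = 1.5871.
So EBIT moves 1.5871 × (+10.7%) = +17.0%.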